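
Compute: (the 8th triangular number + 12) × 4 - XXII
Convert the 8th triangular number (triangular index) → 8×9/2 = 36 (decimal)
Convert XXII (Roman numeral) → 10 + 10 + 1 + 1 = 22 (decimal)
Expression in decimal: (36 + 12) × 4 - 22
Parentheses first: 36 + 12 = 48
Multiply: 48 × 4 = 192
Subtract: 192 - 22 = 170
170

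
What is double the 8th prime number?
The 8th prime number = 19
Compute 19 × 2 = 38
38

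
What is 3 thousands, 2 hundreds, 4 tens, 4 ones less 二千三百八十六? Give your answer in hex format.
Convert 3 thousands, 2 hundreds, 4 tens, 4 ones (place-value notation) → 3×1000 + 2×100 + 4×10 + 4 = 3244 (decimal)
Convert 二千三百八十六 (Chinese numeral) → 2×1000 + 3×100 + 8×10 + 6 = 2386 (decimal)
Compute 3244 - 2386 = 858
Convert 858 (decimal) → 858 = 3×256 + 5×16 + 10 → 0x35A (hexadecimal)
0x35A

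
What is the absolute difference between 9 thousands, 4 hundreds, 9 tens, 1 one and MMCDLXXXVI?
Convert 9 thousands, 4 hundreds, 9 tens, 1 one (place-value notation) → 9×1000 + 4×100 + 9×10 + 1 = 9491 (decimal)
Convert MMCDLXXXVI (Roman numeral) → 1000 + 1000 + 400 + 50 + 10 + 10 + 10 + 5 + 1 = 2486 (decimal)
Compute |9491 - 2486| = 7005
7005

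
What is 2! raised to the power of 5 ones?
Convert 2! (factorial) → 2 (decimal)
Convert 5 ones (place-value notation) → 5 (decimal)
Compute 2 ^ 5 = 32
32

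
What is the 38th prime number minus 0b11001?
The 38th prime number = 163
Convert 0b11001 (binary) → 16 + 8 + 1 = 25 (decimal)
Compute 163 - 25 = 138
138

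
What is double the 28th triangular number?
The 28th triangular number = 28×29/2 = 406
Compute 406 × 2 = 812
812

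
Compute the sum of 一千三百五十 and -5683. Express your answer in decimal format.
Convert 一千三百五十 (Chinese numeral) → 1×1000 + 3×100 + 5×10 = 1350 (decimal)
Compute 1350 + -5683 = -4333
-4333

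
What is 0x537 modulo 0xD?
Convert 0x537 (hexadecimal) → 5×256 + 3×16 + 7 = 1335 (decimal)
Convert 0xD (hexadecimal) → 13 (decimal)
Compute 1335 mod 13 = 9
9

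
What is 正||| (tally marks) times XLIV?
Convert 正||| (tally marks) → 5 + 3 = 8 (decimal)
Convert XLIV (Roman numeral) → 40 + 4 = 44 (decimal)
Compute 8 × 44 = 352
352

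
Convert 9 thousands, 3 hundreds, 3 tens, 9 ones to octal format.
Convert 9 thousands, 3 hundreds, 3 tens, 9 ones (place-value notation) → 9×1000 + 3×100 + 3×10 + 9 = 9339 (decimal)
Convert 9339 (decimal) → 9339 = 2×4096 + 2×512 + 1×64 + 7×8 + 3 → 0o22173 (octal)
0o22173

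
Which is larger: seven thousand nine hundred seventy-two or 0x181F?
Convert seven thousand nine hundred seventy-two (English words) → 7×1000 + 9×100 + 72 = 7972 (decimal)
Convert 0x181F (hexadecimal) → 1×4096 + 8×256 + 1×16 + 15 = 6175 (decimal)
Compare 7972 vs 6175: larger = 7972
7972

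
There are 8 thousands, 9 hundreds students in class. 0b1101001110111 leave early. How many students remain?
Convert 8 thousands, 9 hundreds (place-value notation) → 8×1000 + 9×100 = 8900 (decimal)
Convert 0b1101001110111 (binary) → 4096 + 2048 + 512 + 64 + 32 + 16 + 4 + 2 + 1 = 6775 (decimal)
Compute 8900 - 6775 = 2125
2125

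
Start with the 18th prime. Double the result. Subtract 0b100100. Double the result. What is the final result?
Convert the 18th prime (prime index) → 61 (decimal)
Start: 61
61 × 2 = 122
Convert 0b100100 (binary) → 32 + 4 = 36 (decimal)
122 - 36 = 86
86 × 2 = 172
172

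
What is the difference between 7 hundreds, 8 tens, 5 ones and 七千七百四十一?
Convert 7 hundreds, 8 tens, 5 ones (place-value notation) → 7×100 + 8×10 + 5 = 785 (decimal)
Convert 七千七百四十一 (Chinese numeral) → 7×1000 + 7×100 + 4×10 + 1 = 7741 (decimal)
Difference: |785 - 7741| = 6956
6956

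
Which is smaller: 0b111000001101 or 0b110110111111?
Convert 0b111000001101 (binary) → 2048 + 1024 + 512 + 8 + 4 + 1 = 3597 (decimal)
Convert 0b110110111111 (binary) → 2048 + 1024 + 256 + 128 + 32 + 16 + 8 + 4 + 2 + 1 = 3519 (decimal)
Compare 3597 vs 3519: smaller = 3519
3519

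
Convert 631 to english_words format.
Convert 631 (decimal) → 631 = 6×100 + 31 → six hundred thirty-one (English words)
six hundred thirty-one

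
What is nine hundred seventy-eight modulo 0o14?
Convert nine hundred seventy-eight (English words) → 9×100 + 78 = 978 (decimal)
Convert 0o14 (octal) → 1×8 + 4 = 12 (decimal)
Compute 978 mod 12 = 6
6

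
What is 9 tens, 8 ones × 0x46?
Convert 9 tens, 8 ones (place-value notation) → 9×10 + 8 = 98 (decimal)
Convert 0x46 (hexadecimal) → 4×16 + 6 = 70 (decimal)
Compute 98 × 70 = 6860
6860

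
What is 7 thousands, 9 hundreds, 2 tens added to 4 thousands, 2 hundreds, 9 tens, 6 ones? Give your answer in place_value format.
Convert 7 thousands, 9 hundreds, 2 tens (place-value notation) → 7×1000 + 9×100 + 2×10 = 7920 (decimal)
Convert 4 thousands, 2 hundreds, 9 tens, 6 ones (place-value notation) → 4×1000 + 2×100 + 9×10 + 6 = 4296 (decimal)
Compute 7920 + 4296 = 12216
Convert 12216 (decimal) → 12216 = 12×1000 + 2×100 + 1×10 + 6 → 12 thousands, 2 hundreds, 1 ten, 6 ones (place-value notation)
12 thousands, 2 hundreds, 1 ten, 6 ones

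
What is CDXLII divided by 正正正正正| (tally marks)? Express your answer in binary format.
Convert CDXLII (Roman numeral) → 400 + 40 + 1 + 1 = 442 (decimal)
Convert 正正正正正| (tally marks) → 5 + 5 + 5 + 5 + 5 + 1 = 26 (decimal)
Compute 442 ÷ 26 = 17
Convert 17 (decimal) → 17 = 16 + 1 → 0b10001 (binary)
0b10001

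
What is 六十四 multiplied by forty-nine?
Convert 六十四 (Chinese numeral) → 6×10 + 4 = 64 (decimal)
Convert forty-nine (English words) → 49 (decimal)
Compute 64 × 49 = 3136
3136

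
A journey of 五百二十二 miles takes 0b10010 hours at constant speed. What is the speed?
Convert 五百二十二 (Chinese numeral) → 5×100 + 2×10 + 2 = 522 (decimal)
Convert 0b10010 (binary) → 16 + 2 = 18 (decimal)
Compute 522 ÷ 18 = 29
29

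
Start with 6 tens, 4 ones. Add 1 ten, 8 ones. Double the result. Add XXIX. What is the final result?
Convert 6 tens, 4 ones (place-value notation) → 6×10 + 4 = 64 (decimal)
Start: 64
Convert 1 ten, 8 ones (place-value notation) → 1×10 + 8 = 18 (decimal)
64 + 18 = 82
82 × 2 = 164
Convert XXIX (Roman numeral) → 10 + 10 + 9 = 29 (decimal)
164 + 29 = 193
193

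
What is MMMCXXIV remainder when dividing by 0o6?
Convert MMMCXXIV (Roman numeral) → 1000 + 1000 + 1000 + 100 + 10 + 10 + 4 = 3124 (decimal)
Convert 0o6 (octal) → 6 (decimal)
Compute 3124 mod 6 = 4
4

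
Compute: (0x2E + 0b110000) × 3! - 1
Convert 0x2E (hexadecimal) → 2×16 + 14 = 46 (decimal)
Convert 0b110000 (binary) → 32 + 16 = 48 (decimal)
Convert 3! (factorial) → 6 (decimal)
Expression in decimal: (46 + 48) × 6 - 1
Parentheses first: 46 + 48 = 94
Multiply: 94 × 6 = 564
Subtract: 564 - 1 = 563
563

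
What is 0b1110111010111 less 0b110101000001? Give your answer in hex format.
Convert 0b1110111010111 (binary) → 4096 + 2048 + 1024 + 256 + 128 + 64 + 16 + 4 + 2 + 1 = 7639 (decimal)
Convert 0b110101000001 (binary) → 2048 + 1024 + 256 + 64 + 1 = 3393 (decimal)
Compute 7639 - 3393 = 4246
Convert 4246 (decimal) → 4246 = 1×4096 + 9×16 + 6 → 0x1096 (hexadecimal)
0x1096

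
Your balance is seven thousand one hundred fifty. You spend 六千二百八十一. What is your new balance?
Convert seven thousand one hundred fifty (English words) → 7×1000 + 1×100 + 50 = 7150 (decimal)
Convert 六千二百八十一 (Chinese numeral) → 6×1000 + 2×100 + 8×10 + 1 = 6281 (decimal)
Compute 7150 - 6281 = 869
869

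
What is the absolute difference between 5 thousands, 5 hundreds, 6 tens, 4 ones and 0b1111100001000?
Convert 5 thousands, 5 hundreds, 6 tens, 4 ones (place-value notation) → 5×1000 + 5×100 + 6×10 + 4 = 5564 (decimal)
Convert 0b1111100001000 (binary) → 4096 + 2048 + 1024 + 512 + 256 + 8 = 7944 (decimal)
Compute |5564 - 7944| = 2380
2380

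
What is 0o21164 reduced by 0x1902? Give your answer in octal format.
Convert 0o21164 (octal) → 2×4096 + 1×512 + 1×64 + 6×8 + 4 = 8820 (decimal)
Convert 0x1902 (hexadecimal) → 1×4096 + 9×256 + 2 = 6402 (decimal)
Compute 8820 - 6402 = 2418
Convert 2418 (decimal) → 2418 = 4×512 + 5×64 + 6×8 + 2 → 0o4562 (octal)
0o4562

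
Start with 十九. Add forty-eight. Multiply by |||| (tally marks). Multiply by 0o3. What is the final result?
Convert 十九 (Chinese numeral) → 1×10 + 9 = 19 (decimal)
Start: 19
Convert forty-eight (English words) → 48 (decimal)
19 + 48 = 67
Convert |||| (tally marks) → 4 (decimal)
67 × 4 = 268
Convert 0o3 (octal) → 3 (decimal)
268 × 3 = 804
804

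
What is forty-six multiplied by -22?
Convert forty-six (English words) → 46 (decimal)
Compute 46 × -22 = -1012
-1012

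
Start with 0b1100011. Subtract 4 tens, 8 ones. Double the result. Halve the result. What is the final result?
Convert 0b1100011 (binary) → 64 + 32 + 2 + 1 = 99 (decimal)
Start: 99
Convert 4 tens, 8 ones (place-value notation) → 4×10 + 8 = 48 (decimal)
99 - 48 = 51
51 × 2 = 102
102 ÷ 2 = 51
51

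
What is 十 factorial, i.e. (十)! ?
Convert 十 (Chinese numeral) → 1×10 = 10 (decimal)
Compute 10! = 3628800
3628800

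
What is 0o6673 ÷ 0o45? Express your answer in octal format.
Convert 0o6673 (octal) → 6×512 + 6×64 + 7×8 + 3 = 3515 (decimal)
Convert 0o45 (octal) → 4×8 + 5 = 37 (decimal)
Compute 3515 ÷ 37 = 95
Convert 95 (decimal) → 95 = 1×64 + 3×8 + 7 → 0o137 (octal)
0o137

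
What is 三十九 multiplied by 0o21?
Convert 三十九 (Chinese numeral) → 3×10 + 9 = 39 (decimal)
Convert 0o21 (octal) → 2×8 + 1 = 17 (decimal)
Compute 39 × 17 = 663
663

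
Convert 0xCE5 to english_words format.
Convert 0xCE5 (hexadecimal) → 12×256 + 14×16 + 5 = 3301 (decimal)
Convert 3301 (decimal) → 3301 = 3×1000 + 3×100 + 1 → three thousand three hundred one (English words)
three thousand three hundred one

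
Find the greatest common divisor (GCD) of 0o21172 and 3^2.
Convert 0o21172 (octal) → 2×4096 + 1×512 + 1×64 + 7×8 + 2 = 8826 (decimal)
Convert 3^2 (power) → 9 (decimal)
Compute gcd(8826, 9) = 3
3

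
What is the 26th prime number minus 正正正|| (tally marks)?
The 26th prime number = 101
Convert 正正正|| (tally marks) → 5 + 5 + 5 + 2 = 17 (decimal)
Compute 101 - 17 = 84
84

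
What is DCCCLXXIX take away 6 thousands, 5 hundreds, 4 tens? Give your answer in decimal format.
Convert DCCCLXXIX (Roman numeral) → 500 + 100 + 100 + 100 + 50 + 10 + 10 + 9 = 879 (decimal)
Convert 6 thousands, 5 hundreds, 4 tens (place-value notation) → 6×1000 + 5×100 + 4×10 = 6540 (decimal)
Compute 879 - 6540 = -5661
-5661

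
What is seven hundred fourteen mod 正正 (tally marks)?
Convert seven hundred fourteen (English words) → 7×100 + 14 = 714 (decimal)
Convert 正正 (tally marks) → 5 + 5 = 10 (decimal)
Compute 714 mod 10 = 4
4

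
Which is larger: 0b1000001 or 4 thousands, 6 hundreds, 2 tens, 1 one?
Convert 0b1000001 (binary) → 64 + 1 = 65 (decimal)
Convert 4 thousands, 6 hundreds, 2 tens, 1 one (place-value notation) → 4×1000 + 6×100 + 2×10 + 1 = 4621 (decimal)
Compare 65 vs 4621: larger = 4621
4621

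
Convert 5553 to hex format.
Convert 5553 (decimal) → 5553 = 1×4096 + 5×256 + 11×16 + 1 → 0x15B1 (hexadecimal)
0x15B1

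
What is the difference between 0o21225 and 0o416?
Convert 0o21225 (octal) → 2×4096 + 1×512 + 2×64 + 2×8 + 5 = 8853 (decimal)
Convert 0o416 (octal) → 4×64 + 1×8 + 6 = 270 (decimal)
Difference: |8853 - 270| = 8583
8583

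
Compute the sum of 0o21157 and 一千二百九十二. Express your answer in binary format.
Convert 0o21157 (octal) → 2×4096 + 1×512 + 1×64 + 5×8 + 7 = 8815 (decimal)
Convert 一千二百九十二 (Chinese numeral) → 1×1000 + 2×100 + 9×10 + 2 = 1292 (decimal)
Compute 8815 + 1292 = 10107
Convert 10107 (decimal) → 10107 = 8192 + 1024 + 512 + 256 + 64 + 32 + 16 + 8 + 2 + 1 → 0b10011101111011 (binary)
0b10011101111011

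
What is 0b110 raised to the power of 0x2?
Convert 0b110 (binary) → 4 + 2 = 6 (decimal)
Convert 0x2 (hexadecimal) → 2 (decimal)
Compute 6 ^ 2 = 36
36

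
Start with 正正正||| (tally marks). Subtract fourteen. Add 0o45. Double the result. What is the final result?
Convert 正正正||| (tally marks) → 5 + 5 + 5 + 3 = 18 (decimal)
Start: 18
Convert fourteen (English words) → 14 (decimal)
18 - 14 = 4
Convert 0o45 (octal) → 4×8 + 5 = 37 (decimal)
4 + 37 = 41
41 × 2 = 82
82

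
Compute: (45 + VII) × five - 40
Convert VII (Roman numeral) → 5 + 1 + 1 = 7 (decimal)
Convert five (English words) → 5 (decimal)
Expression in decimal: (45 + 7) × 5 - 40
Parentheses first: 45 + 7 = 52
Multiply: 52 × 5 = 260
Subtract: 260 - 40 = 220
220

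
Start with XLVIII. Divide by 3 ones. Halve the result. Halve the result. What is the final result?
Convert XLVIII (Roman numeral) → 40 + 5 + 1 + 1 + 1 = 48 (decimal)
Start: 48
Convert 3 ones (place-value notation) → 3 (decimal)
48 ÷ 3 = 16
16 ÷ 2 = 8
8 ÷ 2 = 4
4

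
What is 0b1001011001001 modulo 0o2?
Convert 0b1001011001001 (binary) → 4096 + 512 + 128 + 64 + 8 + 1 = 4809 (decimal)
Convert 0o2 (octal) → 2 (decimal)
Compute 4809 mod 2 = 1
1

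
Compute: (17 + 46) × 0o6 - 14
Convert 0o6 (octal) → 6 (decimal)
Expression in decimal: (17 + 46) × 6 - 14
Parentheses first: 17 + 46 = 63
Multiply: 63 × 6 = 378
Subtract: 378 - 14 = 364
364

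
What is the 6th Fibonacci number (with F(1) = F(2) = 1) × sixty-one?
Convert the 6th Fibonacci number (with F(1) = F(2) = 1) (Fibonacci index) → 1, 1, 2, 3, 5, 8 → 8 (decimal)
Convert sixty-one (English words) → 61 (decimal)
Compute 8 × 61 = 488
488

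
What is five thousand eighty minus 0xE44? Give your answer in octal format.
Convert five thousand eighty (English words) → 5×1000 + 80 = 5080 (decimal)
Convert 0xE44 (hexadecimal) → 14×256 + 4×16 + 4 = 3652 (decimal)
Compute 5080 - 3652 = 1428
Convert 1428 (decimal) → 1428 = 2×512 + 6×64 + 2×8 + 4 → 0o2624 (octal)
0o2624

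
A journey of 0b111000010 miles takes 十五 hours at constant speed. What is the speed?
Convert 0b111000010 (binary) → 256 + 128 + 64 + 2 = 450 (decimal)
Convert 十五 (Chinese numeral) → 1×10 + 5 = 15 (decimal)
Compute 450 ÷ 15 = 30
30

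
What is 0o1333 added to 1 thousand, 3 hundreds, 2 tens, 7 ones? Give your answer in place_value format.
Convert 0o1333 (octal) → 1×512 + 3×64 + 3×8 + 3 = 731 (decimal)
Convert 1 thousand, 3 hundreds, 2 tens, 7 ones (place-value notation) → 1×1000 + 3×100 + 2×10 + 7 = 1327 (decimal)
Compute 731 + 1327 = 2058
Convert 2058 (decimal) → 2058 = 2×1000 + 5×10 + 8 → 2 thousands, 5 tens, 8 ones (place-value notation)
2 thousands, 5 tens, 8 ones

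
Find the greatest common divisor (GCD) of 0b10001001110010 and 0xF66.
Convert 0b10001001110010 (binary) → 8192 + 512 + 64 + 32 + 16 + 2 = 8818 (decimal)
Convert 0xF66 (hexadecimal) → 15×256 + 6×16 + 6 = 3942 (decimal)
Compute gcd(8818, 3942) = 2
2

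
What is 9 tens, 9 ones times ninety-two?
Convert 9 tens, 9 ones (place-value notation) → 9×10 + 9 = 99 (decimal)
Convert ninety-two (English words) → 92 (decimal)
Compute 99 × 92 = 9108
9108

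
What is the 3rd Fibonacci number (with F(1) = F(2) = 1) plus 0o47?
The 3rd Fibonacci number (with F(1) = F(2) = 1): 1, 1, 2 → 2
Convert 0o47 (octal) → 4×8 + 7 = 39 (decimal)
Compute 2 + 39 = 41
41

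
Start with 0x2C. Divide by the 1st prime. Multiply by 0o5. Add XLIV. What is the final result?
Convert 0x2C (hexadecimal) → 2×16 + 12 = 44 (decimal)
Start: 44
Convert the 1st prime (prime index) → 2 (decimal)
44 ÷ 2 = 22
Convert 0o5 (octal) → 5 (decimal)
22 × 5 = 110
Convert XLIV (Roman numeral) → 40 + 4 = 44 (decimal)
110 + 44 = 154
154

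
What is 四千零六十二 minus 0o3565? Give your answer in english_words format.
Convert 四千零六十二 (Chinese numeral) → 4×1000 + 6×10 + 2 = 4062 (decimal)
Convert 0o3565 (octal) → 3×512 + 5×64 + 6×8 + 5 = 1909 (decimal)
Compute 4062 - 1909 = 2153
Convert 2153 (decimal) → 2153 = 2×1000 + 1×100 + 53 → two thousand one hundred fifty-three (English words)
two thousand one hundred fifty-three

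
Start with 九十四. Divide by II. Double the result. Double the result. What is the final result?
Convert 九十四 (Chinese numeral) → 9×10 + 4 = 94 (decimal)
Start: 94
Convert II (Roman numeral) → 1 + 1 = 2 (decimal)
94 ÷ 2 = 47
47 × 2 = 94
94 × 2 = 188
188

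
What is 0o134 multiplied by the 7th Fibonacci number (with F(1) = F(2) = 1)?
Convert 0o134 (octal) → 1×64 + 3×8 + 4 = 92 (decimal)
Convert the 7th Fibonacci number (with F(1) = F(2) = 1) (Fibonacci index) → 1, 1, 2, 3, 5, 8, 13 → 13 (decimal)
Compute 92 × 13 = 1196
1196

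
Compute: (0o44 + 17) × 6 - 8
Convert 0o44 (octal) → 4×8 + 4 = 36 (decimal)
Expression in decimal: (36 + 17) × 6 - 8
Parentheses first: 36 + 17 = 53
Multiply: 53 × 6 = 318
Subtract: 318 - 8 = 310
310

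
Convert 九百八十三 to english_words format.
Convert 九百八十三 (Chinese numeral) → 9×100 + 8×10 + 3 = 983 (decimal)
Convert 983 (decimal) → 983 = 9×100 + 83 → nine hundred eighty-three (English words)
nine hundred eighty-three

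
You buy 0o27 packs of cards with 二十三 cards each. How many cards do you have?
Convert 二十三 (Chinese numeral) → 2×10 + 3 = 23 (decimal)
Convert 0o27 (octal) → 2×8 + 7 = 23 (decimal)
Compute 23 × 23 = 529
529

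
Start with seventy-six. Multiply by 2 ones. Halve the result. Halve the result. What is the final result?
Convert seventy-six (English words) → 76 (decimal)
Start: 76
Convert 2 ones (place-value notation) → 2 (decimal)
76 × 2 = 152
152 ÷ 2 = 76
76 ÷ 2 = 38
38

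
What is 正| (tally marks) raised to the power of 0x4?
Convert 正| (tally marks) → 5 + 1 = 6 (decimal)
Convert 0x4 (hexadecimal) → 4 (decimal)
Compute 6 ^ 4 = 1296
1296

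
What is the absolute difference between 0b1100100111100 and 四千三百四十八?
Convert 0b1100100111100 (binary) → 4096 + 2048 + 256 + 32 + 16 + 8 + 4 = 6460 (decimal)
Convert 四千三百四十八 (Chinese numeral) → 4×1000 + 3×100 + 4×10 + 8 = 4348 (decimal)
Compute |6460 - 4348| = 2112
2112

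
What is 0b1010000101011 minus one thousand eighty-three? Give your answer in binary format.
Convert 0b1010000101011 (binary) → 4096 + 1024 + 32 + 8 + 2 + 1 = 5163 (decimal)
Convert one thousand eighty-three (English words) → 1×1000 + 83 = 1083 (decimal)
Compute 5163 - 1083 = 4080
Convert 4080 (decimal) → 4080 = 2048 + 1024 + 512 + 256 + 128 + 64 + 32 + 16 → 0b111111110000 (binary)
0b111111110000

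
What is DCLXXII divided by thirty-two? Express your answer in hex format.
Convert DCLXXII (Roman numeral) → 500 + 100 + 50 + 10 + 10 + 1 + 1 = 672 (decimal)
Convert thirty-two (English words) → 32 (decimal)
Compute 672 ÷ 32 = 21
Convert 21 (decimal) → 21 = 1×16 + 5 → 0x15 (hexadecimal)
0x15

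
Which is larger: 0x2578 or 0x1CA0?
Convert 0x2578 (hexadecimal) → 2×4096 + 5×256 + 7×16 + 8 = 9592 (decimal)
Convert 0x1CA0 (hexadecimal) → 1×4096 + 12×256 + 10×16 = 7328 (decimal)
Compare 9592 vs 7328: larger = 9592
9592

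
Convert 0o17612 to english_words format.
Convert 0o17612 (octal) → 1×4096 + 7×512 + 6×64 + 1×8 + 2 = 8074 (decimal)
Convert 8074 (decimal) → 8074 = 8×1000 + 74 → eight thousand seventy-four (English words)
eight thousand seventy-four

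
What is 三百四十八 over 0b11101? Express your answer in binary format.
Convert 三百四十八 (Chinese numeral) → 3×100 + 4×10 + 8 = 348 (decimal)
Convert 0b11101 (binary) → 16 + 8 + 4 + 1 = 29 (decimal)
Compute 348 ÷ 29 = 12
Convert 12 (decimal) → 12 = 8 + 4 → 0b1100 (binary)
0b1100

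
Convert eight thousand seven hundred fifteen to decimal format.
Convert eight thousand seven hundred fifteen (English words) → 8×1000 + 7×100 + 15 = 8715 (decimal)
8715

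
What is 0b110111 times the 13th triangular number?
Convert 0b110111 (binary) → 32 + 16 + 4 + 2 + 1 = 55 (decimal)
Convert the 13th triangular number (triangular index) → 13×14/2 = 91 (decimal)
Compute 55 × 91 = 5005
5005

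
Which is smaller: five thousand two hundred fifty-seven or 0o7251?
Convert five thousand two hundred fifty-seven (English words) → 5×1000 + 2×100 + 57 = 5257 (decimal)
Convert 0o7251 (octal) → 7×512 + 2×64 + 5×8 + 1 = 3753 (decimal)
Compare 5257 vs 3753: smaller = 3753
3753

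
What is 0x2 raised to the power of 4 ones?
Convert 0x2 (hexadecimal) → 2 (decimal)
Convert 4 ones (place-value notation) → 4 (decimal)
Compute 2 ^ 4 = 16
16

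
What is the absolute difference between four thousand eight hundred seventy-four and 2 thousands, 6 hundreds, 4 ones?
Convert four thousand eight hundred seventy-four (English words) → 4×1000 + 8×100 + 74 = 4874 (decimal)
Convert 2 thousands, 6 hundreds, 4 ones (place-value notation) → 2×1000 + 6×100 + 4 = 2604 (decimal)
Compute |4874 - 2604| = 2270
2270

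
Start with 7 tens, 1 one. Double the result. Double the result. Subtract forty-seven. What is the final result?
Convert 7 tens, 1 one (place-value notation) → 7×10 + 1 = 71 (decimal)
Start: 71
71 × 2 = 142
142 × 2 = 284
Convert forty-seven (English words) → 47 (decimal)
284 - 47 = 237
237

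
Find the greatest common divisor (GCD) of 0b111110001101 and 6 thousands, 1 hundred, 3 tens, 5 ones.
Convert 0b111110001101 (binary) → 2048 + 1024 + 512 + 256 + 128 + 8 + 4 + 1 = 3981 (decimal)
Convert 6 thousands, 1 hundred, 3 tens, 5 ones (place-value notation) → 6×1000 + 1×100 + 3×10 + 5 = 6135 (decimal)
Compute gcd(3981, 6135) = 3
3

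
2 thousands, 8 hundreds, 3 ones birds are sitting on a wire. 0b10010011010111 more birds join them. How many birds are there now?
Convert 2 thousands, 8 hundreds, 3 ones (place-value notation) → 2×1000 + 8×100 + 3 = 2803 (decimal)
Convert 0b10010011010111 (binary) → 8192 + 1024 + 128 + 64 + 16 + 4 + 2 + 1 = 9431 (decimal)
Compute 2803 + 9431 = 12234
12234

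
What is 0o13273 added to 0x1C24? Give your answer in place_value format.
Convert 0o13273 (octal) → 1×4096 + 3×512 + 2×64 + 7×8 + 3 = 5819 (decimal)
Convert 0x1C24 (hexadecimal) → 1×4096 + 12×256 + 2×16 + 4 = 7204 (decimal)
Compute 5819 + 7204 = 13023
Convert 13023 (decimal) → 13023 = 13×1000 + 2×10 + 3 → 13 thousands, 2 tens, 3 ones (place-value notation)
13 thousands, 2 tens, 3 ones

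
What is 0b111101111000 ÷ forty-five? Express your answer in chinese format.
Convert 0b111101111000 (binary) → 2048 + 1024 + 512 + 256 + 64 + 32 + 16 + 8 = 3960 (decimal)
Convert forty-five (English words) → 45 (decimal)
Compute 3960 ÷ 45 = 88
Convert 88 (decimal) → 88 = 8×10 + 8 → 八十八 (Chinese numeral)
八十八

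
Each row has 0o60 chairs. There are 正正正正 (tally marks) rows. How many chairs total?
Convert 0o60 (octal) → 6×8 = 48 (decimal)
Convert 正正正正 (tally marks) → 5 + 5 + 5 + 5 = 20 (decimal)
Compute 48 × 20 = 960
960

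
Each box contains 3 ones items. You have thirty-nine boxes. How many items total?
Convert 3 ones (place-value notation) → 3 (decimal)
Convert thirty-nine (English words) → 39 (decimal)
Compute 3 × 39 = 117
117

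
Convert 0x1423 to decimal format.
Convert 0x1423 (hexadecimal) → 1×4096 + 4×256 + 2×16 + 3 = 5155 (decimal)
5155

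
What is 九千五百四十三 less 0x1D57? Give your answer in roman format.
Convert 九千五百四十三 (Chinese numeral) → 9×1000 + 5×100 + 4×10 + 3 = 9543 (decimal)
Convert 0x1D57 (hexadecimal) → 1×4096 + 13×256 + 5×16 + 7 = 7511 (decimal)
Compute 9543 - 7511 = 2032
Convert 2032 (decimal) → 2032 = 1000 + 1000 + 10 + 10 + 10 + 1 + 1 → MMXXXII (Roman numeral)
MMXXXII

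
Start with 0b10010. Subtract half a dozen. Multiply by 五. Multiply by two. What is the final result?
Convert 0b10010 (binary) → 16 + 2 = 18 (decimal)
Start: 18
Convert half a dozen (colloquial) → 6 (decimal)
18 - 6 = 12
Convert 五 (Chinese numeral) → 5 (decimal)
12 × 5 = 60
Convert two (English words) → 2 (decimal)
60 × 2 = 120
120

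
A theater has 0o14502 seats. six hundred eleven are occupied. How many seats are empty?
Convert 0o14502 (octal) → 1×4096 + 4×512 + 5×64 + 2 = 6466 (decimal)
Convert six hundred eleven (English words) → 6×100 + 11 = 611 (decimal)
Compute 6466 - 611 = 5855
5855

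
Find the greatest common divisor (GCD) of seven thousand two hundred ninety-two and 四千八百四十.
Convert seven thousand two hundred ninety-two (English words) → 7×1000 + 2×100 + 92 = 7292 (decimal)
Convert 四千八百四十 (Chinese numeral) → 4×1000 + 8×100 + 4×10 = 4840 (decimal)
Compute gcd(7292, 4840) = 4
4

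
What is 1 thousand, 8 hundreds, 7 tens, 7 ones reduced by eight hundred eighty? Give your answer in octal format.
Convert 1 thousand, 8 hundreds, 7 tens, 7 ones (place-value notation) → 1×1000 + 8×100 + 7×10 + 7 = 1877 (decimal)
Convert eight hundred eighty (English words) → 8×100 + 80 = 880 (decimal)
Compute 1877 - 880 = 997
Convert 997 (decimal) → 997 = 1×512 + 7×64 + 4×8 + 5 → 0o1745 (octal)
0o1745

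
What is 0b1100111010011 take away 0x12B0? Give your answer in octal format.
Convert 0b1100111010011 (binary) → 4096 + 2048 + 256 + 128 + 64 + 16 + 2 + 1 = 6611 (decimal)
Convert 0x12B0 (hexadecimal) → 1×4096 + 2×256 + 11×16 = 4784 (decimal)
Compute 6611 - 4784 = 1827
Convert 1827 (decimal) → 1827 = 3×512 + 4×64 + 4×8 + 3 → 0o3443 (octal)
0o3443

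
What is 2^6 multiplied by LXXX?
Convert 2^6 (power) → 64 (decimal)
Convert LXXX (Roman numeral) → 50 + 10 + 10 + 10 = 80 (decimal)
Compute 64 × 80 = 5120
5120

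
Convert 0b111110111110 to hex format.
Convert 0b111110111110 (binary) → 2048 + 1024 + 512 + 256 + 128 + 32 + 16 + 8 + 4 + 2 = 4030 (decimal)
Convert 4030 (decimal) → 4030 = 15×256 + 11×16 + 14 → 0xFBE (hexadecimal)
0xFBE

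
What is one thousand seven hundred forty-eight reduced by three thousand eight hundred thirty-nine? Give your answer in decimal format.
Convert one thousand seven hundred forty-eight (English words) → 1×1000 + 7×100 + 48 = 1748 (decimal)
Convert three thousand eight hundred thirty-nine (English words) → 3×1000 + 8×100 + 39 = 3839 (decimal)
Compute 1748 - 3839 = -2091
-2091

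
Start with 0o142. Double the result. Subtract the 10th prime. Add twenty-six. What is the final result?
Convert 0o142 (octal) → 1×64 + 4×8 + 2 = 98 (decimal)
Start: 98
98 × 2 = 196
Convert the 10th prime (prime index) → 29 (decimal)
196 - 29 = 167
Convert twenty-six (English words) → 26 (decimal)
167 + 26 = 193
193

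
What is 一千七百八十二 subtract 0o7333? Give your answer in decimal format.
Convert 一千七百八十二 (Chinese numeral) → 1×1000 + 7×100 + 8×10 + 2 = 1782 (decimal)
Convert 0o7333 (octal) → 7×512 + 3×64 + 3×8 + 3 = 3803 (decimal)
Compute 1782 - 3803 = -2021
-2021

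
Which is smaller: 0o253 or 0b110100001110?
Convert 0o253 (octal) → 2×64 + 5×8 + 3 = 171 (decimal)
Convert 0b110100001110 (binary) → 2048 + 1024 + 256 + 8 + 4 + 2 = 3342 (decimal)
Compare 171 vs 3342: smaller = 171
171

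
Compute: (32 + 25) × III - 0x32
Convert III (Roman numeral) → 1 + 1 + 1 = 3 (decimal)
Convert 0x32 (hexadecimal) → 3×16 + 2 = 50 (decimal)
Expression in decimal: (32 + 25) × 3 - 50
Parentheses first: 32 + 25 = 57
Multiply: 57 × 3 = 171
Subtract: 171 - 50 = 121
121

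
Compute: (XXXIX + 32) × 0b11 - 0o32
Convert XXXIX (Roman numeral) → 10 + 10 + 10 + 9 = 39 (decimal)
Convert 0b11 (binary) → 2 + 1 = 3 (decimal)
Convert 0o32 (octal) → 3×8 + 2 = 26 (decimal)
Expression in decimal: (39 + 32) × 3 - 26
Parentheses first: 39 + 32 = 71
Multiply: 71 × 3 = 213
Subtract: 213 - 26 = 187
187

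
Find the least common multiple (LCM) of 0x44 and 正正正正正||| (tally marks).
Convert 0x44 (hexadecimal) → 4×16 + 4 = 68 (decimal)
Convert 正正正正正||| (tally marks) → 5 + 5 + 5 + 5 + 5 + 3 = 28 (decimal)
Compute lcm(68, 28) = 476
476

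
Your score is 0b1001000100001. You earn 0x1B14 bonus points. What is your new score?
Convert 0b1001000100001 (binary) → 4096 + 512 + 32 + 1 = 4641 (decimal)
Convert 0x1B14 (hexadecimal) → 1×4096 + 11×256 + 1×16 + 4 = 6932 (decimal)
Compute 4641 + 6932 = 11573
11573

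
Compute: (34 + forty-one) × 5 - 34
Convert forty-one (English words) → 41 (decimal)
Expression in decimal: (34 + 41) × 5 - 34
Parentheses first: 34 + 41 = 75
Multiply: 75 × 5 = 375
Subtract: 375 - 34 = 341
341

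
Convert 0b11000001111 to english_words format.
Convert 0b11000001111 (binary) → 1024 + 512 + 8 + 4 + 2 + 1 = 1551 (decimal)
Convert 1551 (decimal) → 1551 = 1×1000 + 5×100 + 51 → one thousand five hundred fifty-one (English words)
one thousand five hundred fifty-one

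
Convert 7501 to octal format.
Convert 7501 (decimal) → 7501 = 1×4096 + 6×512 + 5×64 + 1×8 + 5 → 0o16515 (octal)
0o16515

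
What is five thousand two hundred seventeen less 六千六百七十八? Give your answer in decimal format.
Convert five thousand two hundred seventeen (English words) → 5×1000 + 2×100 + 17 = 5217 (decimal)
Convert 六千六百七十八 (Chinese numeral) → 6×1000 + 6×100 + 7×10 + 8 = 6678 (decimal)
Compute 5217 - 6678 = -1461
-1461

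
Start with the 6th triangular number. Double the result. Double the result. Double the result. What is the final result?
Convert the 6th triangular number (triangular index) → 6×7/2 = 21 (decimal)
Start: 21
21 × 2 = 42
42 × 2 = 84
84 × 2 = 168
168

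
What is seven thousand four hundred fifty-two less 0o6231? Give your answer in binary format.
Convert seven thousand four hundred fifty-two (English words) → 7×1000 + 4×100 + 52 = 7452 (decimal)
Convert 0o6231 (octal) → 6×512 + 2×64 + 3×8 + 1 = 3225 (decimal)
Compute 7452 - 3225 = 4227
Convert 4227 (decimal) → 4227 = 4096 + 128 + 2 + 1 → 0b1000010000011 (binary)
0b1000010000011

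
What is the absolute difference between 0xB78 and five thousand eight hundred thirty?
Convert 0xB78 (hexadecimal) → 11×256 + 7×16 + 8 = 2936 (decimal)
Convert five thousand eight hundred thirty (English words) → 5×1000 + 8×100 + 30 = 5830 (decimal)
Compute |2936 - 5830| = 2894
2894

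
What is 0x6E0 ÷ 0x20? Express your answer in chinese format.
Convert 0x6E0 (hexadecimal) → 6×256 + 14×16 = 1760 (decimal)
Convert 0x20 (hexadecimal) → 2×16 = 32 (decimal)
Compute 1760 ÷ 32 = 55
Convert 55 (decimal) → 55 = 5×10 + 5 → 五十五 (Chinese numeral)
五十五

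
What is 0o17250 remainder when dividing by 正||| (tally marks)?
Convert 0o17250 (octal) → 1×4096 + 7×512 + 2×64 + 5×8 = 7848 (decimal)
Convert 正||| (tally marks) → 5 + 3 = 8 (decimal)
Compute 7848 mod 8 = 0
0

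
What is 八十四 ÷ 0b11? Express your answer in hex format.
Convert 八十四 (Chinese numeral) → 8×10 + 4 = 84 (decimal)
Convert 0b11 (binary) → 2 + 1 = 3 (decimal)
Compute 84 ÷ 3 = 28
Convert 28 (decimal) → 28 = 1×16 + 12 → 0x1C (hexadecimal)
0x1C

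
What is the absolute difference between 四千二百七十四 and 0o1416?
Convert 四千二百七十四 (Chinese numeral) → 4×1000 + 2×100 + 7×10 + 4 = 4274 (decimal)
Convert 0o1416 (octal) → 1×512 + 4×64 + 1×8 + 6 = 782 (decimal)
Compute |4274 - 782| = 3492
3492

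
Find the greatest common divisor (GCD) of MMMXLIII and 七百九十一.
Convert MMMXLIII (Roman numeral) → 1000 + 1000 + 1000 + 40 + 1 + 1 + 1 = 3043 (decimal)
Convert 七百九十一 (Chinese numeral) → 7×100 + 9×10 + 1 = 791 (decimal)
Compute gcd(3043, 791) = 1
1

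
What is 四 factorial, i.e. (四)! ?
Convert 四 (Chinese numeral) → 4 (decimal)
Compute 4! = 24
24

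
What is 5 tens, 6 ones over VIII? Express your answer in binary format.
Convert 5 tens, 6 ones (place-value notation) → 5×10 + 6 = 56 (decimal)
Convert VIII (Roman numeral) → 5 + 1 + 1 + 1 = 8 (decimal)
Compute 56 ÷ 8 = 7
Convert 7 (decimal) → 7 = 4 + 2 + 1 → 0b111 (binary)
0b111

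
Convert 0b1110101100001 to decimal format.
Convert 0b1110101100001 (binary) → 4096 + 2048 + 1024 + 256 + 64 + 32 + 1 = 7521 (decimal)
7521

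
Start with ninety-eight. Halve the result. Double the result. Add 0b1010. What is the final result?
Convert ninety-eight (English words) → 98 (decimal)
Start: 98
98 ÷ 2 = 49
49 × 2 = 98
Convert 0b1010 (binary) → 8 + 2 = 10 (decimal)
98 + 10 = 108
108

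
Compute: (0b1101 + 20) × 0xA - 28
Convert 0b1101 (binary) → 8 + 4 + 1 = 13 (decimal)
Convert 0xA (hexadecimal) → 10 (decimal)
Expression in decimal: (13 + 20) × 10 - 28
Parentheses first: 13 + 20 = 33
Multiply: 33 × 10 = 330
Subtract: 330 - 28 = 302
302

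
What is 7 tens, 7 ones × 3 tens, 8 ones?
Convert 7 tens, 7 ones (place-value notation) → 7×10 + 7 = 77 (decimal)
Convert 3 tens, 8 ones (place-value notation) → 3×10 + 8 = 38 (decimal)
Compute 77 × 38 = 2926
2926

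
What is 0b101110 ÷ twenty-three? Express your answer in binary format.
Convert 0b101110 (binary) → 32 + 8 + 4 + 2 = 46 (decimal)
Convert twenty-three (English words) → 23 (decimal)
Compute 46 ÷ 23 = 2
Convert 2 (decimal) → 0b10 (binary)
0b10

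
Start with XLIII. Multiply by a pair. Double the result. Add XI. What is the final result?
Convert XLIII (Roman numeral) → 40 + 1 + 1 + 1 = 43 (decimal)
Start: 43
Convert a pair (colloquial) → 2 (decimal)
43 × 2 = 86
86 × 2 = 172
Convert XI (Roman numeral) → 10 + 1 = 11 (decimal)
172 + 11 = 183
183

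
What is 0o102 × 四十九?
Convert 0o102 (octal) → 1×64 + 2 = 66 (decimal)
Convert 四十九 (Chinese numeral) → 4×10 + 9 = 49 (decimal)
Compute 66 × 49 = 3234
3234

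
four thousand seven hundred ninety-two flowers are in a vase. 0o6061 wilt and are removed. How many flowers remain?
Convert four thousand seven hundred ninety-two (English words) → 4×1000 + 7×100 + 92 = 4792 (decimal)
Convert 0o6061 (octal) → 6×512 + 6×8 + 1 = 3121 (decimal)
Compute 4792 - 3121 = 1671
1671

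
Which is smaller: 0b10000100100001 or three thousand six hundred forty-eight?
Convert 0b10000100100001 (binary) → 8192 + 256 + 32 + 1 = 8481 (decimal)
Convert three thousand six hundred forty-eight (English words) → 3×1000 + 6×100 + 48 = 3648 (decimal)
Compare 8481 vs 3648: smaller = 3648
3648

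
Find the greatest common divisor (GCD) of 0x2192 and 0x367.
Convert 0x2192 (hexadecimal) → 2×4096 + 1×256 + 9×16 + 2 = 8594 (decimal)
Convert 0x367 (hexadecimal) → 3×256 + 6×16 + 7 = 871 (decimal)
Compute gcd(8594, 871) = 1
1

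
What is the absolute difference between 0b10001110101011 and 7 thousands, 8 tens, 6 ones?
Convert 0b10001110101011 (binary) → 8192 + 512 + 256 + 128 + 32 + 8 + 2 + 1 = 9131 (decimal)
Convert 7 thousands, 8 tens, 6 ones (place-value notation) → 7×1000 + 8×10 + 6 = 7086 (decimal)
Compute |9131 - 7086| = 2045
2045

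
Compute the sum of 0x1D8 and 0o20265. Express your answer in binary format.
Convert 0x1D8 (hexadecimal) → 1×256 + 13×16 + 8 = 472 (decimal)
Convert 0o20265 (octal) → 2×4096 + 2×64 + 6×8 + 5 = 8373 (decimal)
Compute 472 + 8373 = 8845
Convert 8845 (decimal) → 8845 = 8192 + 512 + 128 + 8 + 4 + 1 → 0b10001010001101 (binary)
0b10001010001101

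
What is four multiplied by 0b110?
Convert four (English words) → 4 (decimal)
Convert 0b110 (binary) → 4 + 2 = 6 (decimal)
Compute 4 × 6 = 24
24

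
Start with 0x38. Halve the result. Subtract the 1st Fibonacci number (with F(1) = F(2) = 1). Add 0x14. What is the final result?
Convert 0x38 (hexadecimal) → 3×16 + 8 = 56 (decimal)
Start: 56
56 ÷ 2 = 28
Convert the 1st Fibonacci number (with F(1) = F(2) = 1) (Fibonacci index) → 1 (decimal)
28 - 1 = 27
Convert 0x14 (hexadecimal) → 1×16 + 4 = 20 (decimal)
27 + 20 = 47
47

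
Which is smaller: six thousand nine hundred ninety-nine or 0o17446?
Convert six thousand nine hundred ninety-nine (English words) → 6×1000 + 9×100 + 99 = 6999 (decimal)
Convert 0o17446 (octal) → 1×4096 + 7×512 + 4×64 + 4×8 + 6 = 7974 (decimal)
Compare 6999 vs 7974: smaller = 6999
6999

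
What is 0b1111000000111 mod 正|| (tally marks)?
Convert 0b1111000000111 (binary) → 4096 + 2048 + 1024 + 512 + 4 + 2 + 1 = 7687 (decimal)
Convert 正|| (tally marks) → 5 + 2 = 7 (decimal)
Compute 7687 mod 7 = 1
1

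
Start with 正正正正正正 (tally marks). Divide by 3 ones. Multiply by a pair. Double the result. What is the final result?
Convert 正正正正正正 (tally marks) → 5 + 5 + 5 + 5 + 5 + 5 = 30 (decimal)
Start: 30
Convert 3 ones (place-value notation) → 3 (decimal)
30 ÷ 3 = 10
Convert a pair (colloquial) → 2 (decimal)
10 × 2 = 20
20 × 2 = 40
40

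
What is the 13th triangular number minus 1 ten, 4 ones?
The 13th triangular number = 13×14/2 = 91
Convert 1 ten, 4 ones (place-value notation) → 1×10 + 4 = 14 (decimal)
Compute 91 - 14 = 77
77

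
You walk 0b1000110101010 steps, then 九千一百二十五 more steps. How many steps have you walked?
Convert 0b1000110101010 (binary) → 4096 + 256 + 128 + 32 + 8 + 2 = 4522 (decimal)
Convert 九千一百二十五 (Chinese numeral) → 9×1000 + 1×100 + 2×10 + 5 = 9125 (decimal)
Compute 4522 + 9125 = 13647
13647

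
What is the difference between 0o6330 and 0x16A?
Convert 0o6330 (octal) → 6×512 + 3×64 + 3×8 = 3288 (decimal)
Convert 0x16A (hexadecimal) → 1×256 + 6×16 + 10 = 362 (decimal)
Difference: |3288 - 362| = 2926
2926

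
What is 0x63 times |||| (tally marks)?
Convert 0x63 (hexadecimal) → 6×16 + 3 = 99 (decimal)
Convert |||| (tally marks) → 4 (decimal)
Compute 99 × 4 = 396
396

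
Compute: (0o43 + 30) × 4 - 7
Convert 0o43 (octal) → 4×8 + 3 = 35 (decimal)
Expression in decimal: (35 + 30) × 4 - 7
Parentheses first: 35 + 30 = 65
Multiply: 65 × 4 = 260
Subtract: 260 - 7 = 253
253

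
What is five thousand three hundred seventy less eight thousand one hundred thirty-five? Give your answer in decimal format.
Convert five thousand three hundred seventy (English words) → 5×1000 + 3×100 + 70 = 5370 (decimal)
Convert eight thousand one hundred thirty-five (English words) → 8×1000 + 1×100 + 35 = 8135 (decimal)
Compute 5370 - 8135 = -2765
-2765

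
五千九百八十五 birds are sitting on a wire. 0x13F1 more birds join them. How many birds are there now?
Convert 五千九百八十五 (Chinese numeral) → 5×1000 + 9×100 + 8×10 + 5 = 5985 (decimal)
Convert 0x13F1 (hexadecimal) → 1×4096 + 3×256 + 15×16 + 1 = 5105 (decimal)
Compute 5985 + 5105 = 11090
11090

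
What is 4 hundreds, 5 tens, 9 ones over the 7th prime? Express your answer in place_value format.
Convert 4 hundreds, 5 tens, 9 ones (place-value notation) → 4×100 + 5×10 + 9 = 459 (decimal)
Convert the 7th prime (prime index) → 17 (decimal)
Compute 459 ÷ 17 = 27
Convert 27 (decimal) → 27 = 2×10 + 7 → 2 tens, 7 ones (place-value notation)
2 tens, 7 ones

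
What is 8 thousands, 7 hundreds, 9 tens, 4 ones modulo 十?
Convert 8 thousands, 7 hundreds, 9 tens, 4 ones (place-value notation) → 8×1000 + 7×100 + 9×10 + 4 = 8794 (decimal)
Convert 十 (Chinese numeral) → 1×10 = 10 (decimal)
Compute 8794 mod 10 = 4
4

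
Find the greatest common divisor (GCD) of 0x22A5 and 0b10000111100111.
Convert 0x22A5 (hexadecimal) → 2×4096 + 2×256 + 10×16 + 5 = 8869 (decimal)
Convert 0b10000111100111 (binary) → 8192 + 256 + 128 + 64 + 32 + 4 + 2 + 1 = 8679 (decimal)
Compute gcd(8869, 8679) = 1
1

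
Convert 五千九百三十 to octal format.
Convert 五千九百三十 (Chinese numeral) → 5×1000 + 9×100 + 3×10 = 5930 (decimal)
Convert 5930 (decimal) → 5930 = 1×4096 + 3×512 + 4×64 + 5×8 + 2 → 0o13452 (octal)
0o13452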